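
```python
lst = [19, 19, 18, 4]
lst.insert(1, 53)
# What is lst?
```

[19, 53, 19, 18, 4]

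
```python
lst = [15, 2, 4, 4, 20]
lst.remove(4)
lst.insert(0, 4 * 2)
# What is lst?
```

After line 1: lst = [15, 2, 4, 4, 20]
After line 2 (remove first 4): lst = [15, 2, 4, 20]
After line 3 (insert 8 at index 0): lst = [8, 15, 2, 4, 20]

[8, 15, 2, 4, 20]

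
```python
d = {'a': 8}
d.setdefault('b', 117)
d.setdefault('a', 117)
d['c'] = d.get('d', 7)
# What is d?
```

After line 1: d = {'a': 8}
After line 2 (setdefault adds 'b'=117): d = {'a': 8, 'b': 117}
After line 3 (setdefault 'a' no-op, already exists): d = {'a': 8, 'b': 117}
After line 4 (get('d', 7) returns default since 'd' not in d): d = {'a': 8, 'b': 117, 'c': 7}

{'a': 8, 'b': 117, 'c': 7}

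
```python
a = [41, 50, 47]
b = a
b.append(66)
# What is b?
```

After line 1: a = [41, 50, 47]
After line 2 (b = a is an alias, same object): a = [41, 50, 47], b = [41, 50, 47]
After line 3 (b.append mutates the shared list): a = [41, 50, 47, 66], b = [41, 50, 47, 66]

[41, 50, 47, 66]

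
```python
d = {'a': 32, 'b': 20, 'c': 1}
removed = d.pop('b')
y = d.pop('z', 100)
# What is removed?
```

After line 1: d = {'a': 32, 'b': 20, 'c': 1}
After line 2 (pop 'b' returns 20): d = {'a': 32, 'c': 1}, removed = 20
After line 3 (pop 'z' missing, returns default 100): d = {'a': 32, 'c': 1}, y = 100

20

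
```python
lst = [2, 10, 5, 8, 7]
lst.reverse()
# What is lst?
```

[7, 8, 5, 10, 2]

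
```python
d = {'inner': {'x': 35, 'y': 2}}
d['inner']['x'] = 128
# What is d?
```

After line 1: d = {'inner': {'x': 35, 'y': 2}}
After line 2 (inner x overwritten): d = {'inner': {'x': 128, 'y': 2}}

{'inner': {'x': 128, 'y': 2}}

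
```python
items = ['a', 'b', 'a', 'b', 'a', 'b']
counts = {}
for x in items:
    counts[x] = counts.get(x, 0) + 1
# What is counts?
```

Initial: counts = {}, items = ['a', 'b', 'a', 'b', 'a', 'b']
See 'a': counts = {'a': 1}
See 'b': counts = {'a': 1, 'b': 1}
See 'a': counts = {'a': 2, 'b': 1}
See 'b': counts = {'a': 2, 'b': 2}
See 'a': counts = {'a': 3, 'b': 2}
See 'b': counts = {'a': 3, 'b': 3}

{'a': 3, 'b': 3}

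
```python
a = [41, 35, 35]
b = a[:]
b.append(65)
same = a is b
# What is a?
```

After line 1: a = [41, 35, 35]
After line 2 (b = a[:] is a shallow copy, new object): a = [41, 35, 35], b = [41, 35, 35]
After line 3 (append only mutates b): a = [41, 35, 35], b = [41, 35, 35, 65]
After line 4 (same = a is b; different objects -> False): same = False

[41, 35, 35]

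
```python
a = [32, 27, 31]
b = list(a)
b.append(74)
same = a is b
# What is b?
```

After line 1: a = [32, 27, 31]
After line 2 (b = list(a) is a shallow copy, new object): a = [32, 27, 31], b = [32, 27, 31]
After line 3 (append only mutates b): a = [32, 27, 31], b = [32, 27, 31, 74]
After line 4 (same = a is b; different objects -> False): same = False

[32, 27, 31, 74]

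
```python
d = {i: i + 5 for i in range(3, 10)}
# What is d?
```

{3: 8, 4: 9, 5: 10, 6: 11, 7: 12, 8: 13, 9: 14}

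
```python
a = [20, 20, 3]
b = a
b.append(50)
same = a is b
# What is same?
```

After line 1: a = [20, 20, 3]
After line 2 (b = a is an alias, same object): a = [20, 20, 3], b = [20, 20, 3]
After line 3 (b.append mutates the shared list): a = [20, 20, 3, 50], b = [20, 20, 3, 50]
After line 4 (same = a is b; same object -> True): same = True

True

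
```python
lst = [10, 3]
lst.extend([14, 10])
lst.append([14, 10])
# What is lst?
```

After line 1: lst = [10, 3]
After line 2 (extend unpacks [14, 10]): lst = [10, 3, 14, 10]
After line 3 (append adds [14, 10] as single element): lst = [10, 3, 14, 10, [14, 10]]

[10, 3, 14, 10, [14, 10]]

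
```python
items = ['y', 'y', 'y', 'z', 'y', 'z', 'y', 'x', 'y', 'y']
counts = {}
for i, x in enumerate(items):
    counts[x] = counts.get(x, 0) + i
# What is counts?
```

Initial: counts = {}, items = ['y', 'y', 'y', 'z', 'y', 'z', 'y', 'x', 'y', 'y']
i=0, x='y': counts = {'y': 0}
i=1, x='y': counts = {'y': 1}
i=2, x='y': counts = {'y': 3}
i=3, x='z': counts = {'y': 3, 'z': 3}
i=4, x='y': counts = {'y': 7, 'z': 3}
i=5, x='z': counts = {'y': 7, 'z': 8}
i=6, x='y': counts = {'y': 13, 'z': 8}
i=7, x='x': counts = {'y': 13, 'z': 8, 'x': 7}
i=8, x='y': counts = {'y': 21, 'z': 8, 'x': 7}
i=9, x='y': counts = {'y': 30, 'z': 8, 'x': 7}

{'y': 30, 'z': 8, 'x': 7}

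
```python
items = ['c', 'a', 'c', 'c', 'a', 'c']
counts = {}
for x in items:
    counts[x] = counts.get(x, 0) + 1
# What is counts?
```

Initial: counts = {}, items = ['c', 'a', 'c', 'c', 'a', 'c']
See 'c': counts = {'c': 1}
See 'a': counts = {'c': 1, 'a': 1}
See 'c': counts = {'c': 2, 'a': 1}
See 'c': counts = {'c': 3, 'a': 1}
See 'a': counts = {'c': 3, 'a': 2}
See 'c': counts = {'c': 4, 'a': 2}

{'c': 4, 'a': 2}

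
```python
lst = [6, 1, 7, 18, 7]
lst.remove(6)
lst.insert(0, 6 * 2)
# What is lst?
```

After line 1: lst = [6, 1, 7, 18, 7]
After line 2 (remove first 6): lst = [1, 7, 18, 7]
After line 3 (insert 12 at index 0): lst = [12, 1, 7, 18, 7]

[12, 1, 7, 18, 7]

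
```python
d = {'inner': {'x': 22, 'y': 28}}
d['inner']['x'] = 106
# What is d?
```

After line 1: d = {'inner': {'x': 22, 'y': 28}}
After line 2 (inner x overwritten): d = {'inner': {'x': 106, 'y': 28}}

{'inner': {'x': 106, 'y': 28}}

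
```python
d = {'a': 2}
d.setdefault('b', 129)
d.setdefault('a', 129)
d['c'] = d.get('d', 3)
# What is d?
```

After line 1: d = {'a': 2}
After line 2 (setdefault adds 'b'=129): d = {'a': 2, 'b': 129}
After line 3 (setdefault 'a' no-op, already exists): d = {'a': 2, 'b': 129}
After line 4 (get('d', 3) returns default since 'd' not in d): d = {'a': 2, 'b': 129, 'c': 3}

{'a': 2, 'b': 129, 'c': 3}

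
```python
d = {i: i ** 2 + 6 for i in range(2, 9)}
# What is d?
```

{2: 10, 3: 15, 4: 22, 5: 31, 6: 42, 7: 55, 8: 70}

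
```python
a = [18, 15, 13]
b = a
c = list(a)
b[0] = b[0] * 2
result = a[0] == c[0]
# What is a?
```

After line 1: a = [18, 15, 13]
After line 2 (b = a, alias): a = [18, 15, 13], b = [18, 15, 13]
After line 3 (c = list(a) is a copy, new object): c = [18, 15, 13]
After line 4 (b[0] = 18 * 2 = 36; mutates shared a/b): a = b = [36, 15, 13], c = [18, 15, 13]
After line 5 (a[0] = 36, c[0] = 18; result = False)

[36, 15, 13]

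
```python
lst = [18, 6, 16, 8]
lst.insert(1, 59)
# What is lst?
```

[18, 59, 6, 16, 8]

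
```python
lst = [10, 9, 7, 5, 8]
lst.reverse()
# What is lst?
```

[8, 5, 7, 9, 10]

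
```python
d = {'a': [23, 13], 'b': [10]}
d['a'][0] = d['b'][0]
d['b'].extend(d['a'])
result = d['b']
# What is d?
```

After line 1: d = {'a': [23, 13], 'b': [10]}
After line 2 (a[0] = b[0] = 10): d = {'a': [10, 13], 'b': [10]}
After line 3 (b.extend(a) appends [10, 13]): d = {'a': [10, 13], 'b': [10, 10, 13]}
After line 4: result = d['b'] = [10, 10, 13]

{'a': [10, 13], 'b': [10, 10, 13]}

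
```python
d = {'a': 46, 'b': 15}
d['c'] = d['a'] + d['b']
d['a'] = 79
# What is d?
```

After line 1: d = {'a': 46, 'b': 15}
After line 2 (d['c'] = 46 + 15): d = {'a': 46, 'b': 15, 'c': 61}
After line 3: d = {'a': 79, 'b': 15, 'c': 61}

{'a': 79, 'b': 15, 'c': 61}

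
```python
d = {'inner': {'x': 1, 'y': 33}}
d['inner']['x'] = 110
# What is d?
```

After line 1: d = {'inner': {'x': 1, 'y': 33}}
After line 2 (inner x overwritten): d = {'inner': {'x': 110, 'y': 33}}

{'inner': {'x': 110, 'y': 33}}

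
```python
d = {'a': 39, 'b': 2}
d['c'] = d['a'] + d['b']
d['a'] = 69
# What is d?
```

After line 1: d = {'a': 39, 'b': 2}
After line 2 (d['c'] = 39 + 2): d = {'a': 39, 'b': 2, 'c': 41}
After line 3: d = {'a': 69, 'b': 2, 'c': 41}

{'a': 69, 'b': 2, 'c': 41}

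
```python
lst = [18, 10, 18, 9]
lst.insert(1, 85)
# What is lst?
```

[18, 85, 10, 18, 9]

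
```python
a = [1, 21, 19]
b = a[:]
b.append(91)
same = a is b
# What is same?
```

After line 1: a = [1, 21, 19]
After line 2 (b = a[:] is a shallow copy, new object): a = [1, 21, 19], b = [1, 21, 19]
After line 3 (append only mutates b): a = [1, 21, 19], b = [1, 21, 19, 91]
After line 4 (same = a is b; different objects -> False): same = False

False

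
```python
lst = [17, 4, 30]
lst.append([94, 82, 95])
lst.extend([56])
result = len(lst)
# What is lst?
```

After line 1: lst = [17, 4, 30]
After line 2 (append adds [94, 82, 95] as single element): lst = [17, 4, 30, [94, 82, 95]]
After line 3 (extend unpacks [56], adds 56): lst = [17, 4, 30, [94, 82, 95], 56]
After line 4: result = len(lst) = 5

[17, 4, 30, [94, 82, 95], 56]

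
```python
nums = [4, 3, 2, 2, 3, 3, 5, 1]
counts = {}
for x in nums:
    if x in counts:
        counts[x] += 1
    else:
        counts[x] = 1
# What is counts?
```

Initial: counts = {}, nums = [4, 3, 2, 2, 3, 3, 5, 1]
See 4: counts = {4: 1}
See 3: counts = {4: 1, 3: 1}
See 2: counts = {4: 1, 3: 1, 2: 1}
See 2: counts = {4: 1, 3: 1, 2: 2}
See 3: counts = {4: 1, 3: 2, 2: 2}
See 3: counts = {4: 1, 3: 3, 2: 2}
See 5: counts = {4: 1, 3: 3, 2: 2, 5: 1}
See 1: counts = {4: 1, 3: 3, 2: 2, 5: 1, 1: 1}

{4: 1, 3: 3, 2: 2, 5: 1, 1: 1}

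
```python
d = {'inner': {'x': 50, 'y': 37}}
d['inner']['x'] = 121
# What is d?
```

After line 1: d = {'inner': {'x': 50, 'y': 37}}
After line 2 (inner x overwritten): d = {'inner': {'x': 121, 'y': 37}}

{'inner': {'x': 121, 'y': 37}}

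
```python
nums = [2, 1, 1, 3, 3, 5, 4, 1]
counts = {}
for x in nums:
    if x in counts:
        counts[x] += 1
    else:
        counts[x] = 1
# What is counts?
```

Initial: counts = {}, nums = [2, 1, 1, 3, 3, 5, 4, 1]
See 2: counts = {2: 1}
See 1: counts = {2: 1, 1: 1}
See 1: counts = {2: 1, 1: 2}
See 3: counts = {2: 1, 1: 2, 3: 1}
See 3: counts = {2: 1, 1: 2, 3: 2}
See 5: counts = {2: 1, 1: 2, 3: 2, 5: 1}
See 4: counts = {2: 1, 1: 2, 3: 2, 5: 1, 4: 1}
See 1: counts = {2: 1, 1: 3, 3: 2, 5: 1, 4: 1}

{2: 1, 1: 3, 3: 2, 5: 1, 4: 1}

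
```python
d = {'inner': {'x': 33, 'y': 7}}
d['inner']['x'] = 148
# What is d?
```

After line 1: d = {'inner': {'x': 33, 'y': 7}}
After line 2 (inner x overwritten): d = {'inner': {'x': 148, 'y': 7}}

{'inner': {'x': 148, 'y': 7}}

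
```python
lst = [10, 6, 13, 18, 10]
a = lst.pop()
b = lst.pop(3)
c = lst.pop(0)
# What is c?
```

After line 1: lst = [10, 6, 13, 18, 10]
After line 2 (pop() -> a = 10): lst = [10, 6, 13, 18]
After line 3 (pop(3) -> b = 18): lst = [10, 6, 13]
After line 4 (pop(0) -> c = 10): lst = [6, 13]

10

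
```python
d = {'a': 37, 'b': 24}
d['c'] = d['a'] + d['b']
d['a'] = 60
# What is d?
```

After line 1: d = {'a': 37, 'b': 24}
After line 2 (d['c'] = 37 + 24): d = {'a': 37, 'b': 24, 'c': 61}
After line 3: d = {'a': 60, 'b': 24, 'c': 61}

{'a': 60, 'b': 24, 'c': 61}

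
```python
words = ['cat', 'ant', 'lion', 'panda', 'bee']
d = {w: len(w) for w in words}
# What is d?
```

{'cat': 3, 'ant': 3, 'lion': 4, 'panda': 5, 'bee': 3}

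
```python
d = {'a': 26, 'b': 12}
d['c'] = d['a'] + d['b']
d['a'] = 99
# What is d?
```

After line 1: d = {'a': 26, 'b': 12}
After line 2 (d['c'] = 26 + 12): d = {'a': 26, 'b': 12, 'c': 38}
After line 3: d = {'a': 99, 'b': 12, 'c': 38}

{'a': 99, 'b': 12, 'c': 38}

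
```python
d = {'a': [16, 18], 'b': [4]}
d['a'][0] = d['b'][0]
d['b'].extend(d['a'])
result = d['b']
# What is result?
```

After line 1: d = {'a': [16, 18], 'b': [4]}
After line 2 (a[0] = b[0] = 4): d = {'a': [4, 18], 'b': [4]}
After line 3 (b.extend(a) appends [4, 18]): d = {'a': [4, 18], 'b': [4, 4, 18]}
After line 4: result = d['b'] = [4, 4, 18]

[4, 4, 18]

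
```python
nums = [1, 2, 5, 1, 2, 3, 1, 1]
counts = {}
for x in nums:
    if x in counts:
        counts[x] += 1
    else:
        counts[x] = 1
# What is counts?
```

Initial: counts = {}, nums = [1, 2, 5, 1, 2, 3, 1, 1]
See 1: counts = {1: 1}
See 2: counts = {1: 1, 2: 1}
See 5: counts = {1: 1, 2: 1, 5: 1}
See 1: counts = {1: 2, 2: 1, 5: 1}
See 2: counts = {1: 2, 2: 2, 5: 1}
See 3: counts = {1: 2, 2: 2, 5: 1, 3: 1}
See 1: counts = {1: 3, 2: 2, 5: 1, 3: 1}
See 1: counts = {1: 4, 2: 2, 5: 1, 3: 1}

{1: 4, 2: 2, 5: 1, 3: 1}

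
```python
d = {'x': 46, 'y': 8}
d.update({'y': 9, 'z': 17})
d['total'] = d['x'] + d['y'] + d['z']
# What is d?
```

After line 1: d = {'x': 46, 'y': 8}
After line 2 (y overwritten, z added): d = {'x': 46, 'y': 9, 'z': 17}
After line 3 (total = 46 + 9 + 17 = 72): d = {'x': 46, 'y': 9, 'z': 17, 'total': 72}

{'x': 46, 'y': 9, 'z': 17, 'total': 72}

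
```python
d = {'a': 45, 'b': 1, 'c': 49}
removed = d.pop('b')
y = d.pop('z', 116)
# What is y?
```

After line 1: d = {'a': 45, 'b': 1, 'c': 49}
After line 2 (pop 'b' returns 1): d = {'a': 45, 'c': 49}, removed = 1
After line 3 (pop 'z' missing, returns default 116): d = {'a': 45, 'c': 49}, y = 116

116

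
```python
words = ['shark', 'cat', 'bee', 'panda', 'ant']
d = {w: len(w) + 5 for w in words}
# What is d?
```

{'shark': 10, 'cat': 8, 'bee': 8, 'panda': 10, 'ant': 8}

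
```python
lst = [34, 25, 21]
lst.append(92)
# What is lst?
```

[34, 25, 21, 92]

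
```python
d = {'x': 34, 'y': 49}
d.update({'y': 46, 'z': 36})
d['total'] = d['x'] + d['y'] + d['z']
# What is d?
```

After line 1: d = {'x': 34, 'y': 49}
After line 2 (y overwritten, z added): d = {'x': 34, 'y': 46, 'z': 36}
After line 3 (total = 34 + 46 + 36 = 116): d = {'x': 34, 'y': 46, 'z': 36, 'total': 116}

{'x': 34, 'y': 46, 'z': 36, 'total': 116}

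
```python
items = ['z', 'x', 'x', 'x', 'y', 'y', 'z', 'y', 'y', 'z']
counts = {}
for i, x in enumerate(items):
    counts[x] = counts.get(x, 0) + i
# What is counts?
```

Initial: counts = {}, items = ['z', 'x', 'x', 'x', 'y', 'y', 'z', 'y', 'y', 'z']
i=0, x='z': counts = {'z': 0}
i=1, x='x': counts = {'z': 0, 'x': 1}
i=2, x='x': counts = {'z': 0, 'x': 3}
i=3, x='x': counts = {'z': 0, 'x': 6}
i=4, x='y': counts = {'z': 0, 'x': 6, 'y': 4}
i=5, x='y': counts = {'z': 0, 'x': 6, 'y': 9}
i=6, x='z': counts = {'z': 6, 'x': 6, 'y': 9}
i=7, x='y': counts = {'z': 6, 'x': 6, 'y': 16}
i=8, x='y': counts = {'z': 6, 'x': 6, 'y': 24}
i=9, x='z': counts = {'z': 15, 'x': 6, 'y': 24}

{'z': 15, 'x': 6, 'y': 24}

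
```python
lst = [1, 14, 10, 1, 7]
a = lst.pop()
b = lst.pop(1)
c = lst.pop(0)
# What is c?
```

After line 1: lst = [1, 14, 10, 1, 7]
After line 2 (pop() -> a = 7): lst = [1, 14, 10, 1]
After line 3 (pop(1) -> b = 14): lst = [1, 10, 1]
After line 4 (pop(0) -> c = 1): lst = [10, 1]

1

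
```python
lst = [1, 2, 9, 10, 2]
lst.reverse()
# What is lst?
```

[2, 10, 9, 2, 1]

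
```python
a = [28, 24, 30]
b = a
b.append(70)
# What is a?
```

After line 1: a = [28, 24, 30]
After line 2 (b = a is an alias, same object): a = [28, 24, 30], b = [28, 24, 30]
After line 3 (b.append mutates the shared list): a = [28, 24, 30, 70], b = [28, 24, 30, 70]

[28, 24, 30, 70]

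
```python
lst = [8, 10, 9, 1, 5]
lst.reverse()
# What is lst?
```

[5, 1, 9, 10, 8]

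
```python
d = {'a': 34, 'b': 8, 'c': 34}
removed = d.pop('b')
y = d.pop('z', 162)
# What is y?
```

After line 1: d = {'a': 34, 'b': 8, 'c': 34}
After line 2 (pop 'b' returns 8): d = {'a': 34, 'c': 34}, removed = 8
After line 3 (pop 'z' missing, returns default 162): d = {'a': 34, 'c': 34}, y = 162

162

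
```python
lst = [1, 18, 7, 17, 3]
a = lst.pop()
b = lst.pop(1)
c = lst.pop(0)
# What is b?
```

After line 1: lst = [1, 18, 7, 17, 3]
After line 2 (pop() -> a = 3): lst = [1, 18, 7, 17]
After line 3 (pop(1) -> b = 18): lst = [1, 7, 17]
After line 4 (pop(0) -> c = 1): lst = [7, 17]

18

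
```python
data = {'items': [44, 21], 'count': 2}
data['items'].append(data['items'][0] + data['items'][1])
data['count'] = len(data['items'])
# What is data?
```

After line 1: data = {'items': [44, 21], 'count': 2}
After line 2 (append 44 + 21 = 65): data = {'items': [44, 21, 65], 'count': 2}
After line 3 (count = len(items) = 3): data = {'items': [44, 21, 65], 'count': 3}

{'items': [44, 21, 65], 'count': 3}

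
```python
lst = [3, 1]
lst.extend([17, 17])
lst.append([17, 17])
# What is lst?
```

After line 1: lst = [3, 1]
After line 2 (extend unpacks [17, 17]): lst = [3, 1, 17, 17]
After line 3 (append adds [17, 17] as single element): lst = [3, 1, 17, 17, [17, 17]]

[3, 1, 17, 17, [17, 17]]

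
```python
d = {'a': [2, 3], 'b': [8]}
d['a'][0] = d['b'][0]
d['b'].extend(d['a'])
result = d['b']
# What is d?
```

After line 1: d = {'a': [2, 3], 'b': [8]}
After line 2 (a[0] = b[0] = 8): d = {'a': [8, 3], 'b': [8]}
After line 3 (b.extend(a) appends [8, 3]): d = {'a': [8, 3], 'b': [8, 8, 3]}
After line 4: result = d['b'] = [8, 8, 3]

{'a': [8, 3], 'b': [8, 8, 3]}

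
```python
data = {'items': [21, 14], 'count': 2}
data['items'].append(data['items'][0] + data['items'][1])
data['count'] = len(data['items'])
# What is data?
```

After line 1: data = {'items': [21, 14], 'count': 2}
After line 2 (append 21 + 14 = 35): data = {'items': [21, 14, 35], 'count': 2}
After line 3 (count = len(items) = 3): data = {'items': [21, 14, 35], 'count': 3}

{'items': [21, 14, 35], 'count': 3}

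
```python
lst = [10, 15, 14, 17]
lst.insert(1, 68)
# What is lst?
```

[10, 68, 15, 14, 17]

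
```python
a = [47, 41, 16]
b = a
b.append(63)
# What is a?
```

After line 1: a = [47, 41, 16]
After line 2 (b = a is an alias, same object): a = [47, 41, 16], b = [47, 41, 16]
After line 3 (b.append mutates the shared list): a = [47, 41, 16, 63], b = [47, 41, 16, 63]

[47, 41, 16, 63]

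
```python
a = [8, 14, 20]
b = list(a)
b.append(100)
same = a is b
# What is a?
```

After line 1: a = [8, 14, 20]
After line 2 (b = list(a) is a shallow copy, new object): a = [8, 14, 20], b = [8, 14, 20]
After line 3 (append only mutates b): a = [8, 14, 20], b = [8, 14, 20, 100]
After line 4 (same = a is b; different objects -> False): same = False

[8, 14, 20]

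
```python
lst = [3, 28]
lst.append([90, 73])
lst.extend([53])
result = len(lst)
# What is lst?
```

After line 1: lst = [3, 28]
After line 2 (append adds [90, 73] as single element): lst = [3, 28, [90, 73]]
After line 3 (extend unpacks [53], adds 53): lst = [3, 28, [90, 73], 53]
After line 4: result = len(lst) = 4

[3, 28, [90, 73], 53]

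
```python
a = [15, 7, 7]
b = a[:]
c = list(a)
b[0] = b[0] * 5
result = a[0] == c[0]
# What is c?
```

After line 1: a = [15, 7, 7]
After line 2 (b = a[:], copy): a = [15, 7, 7], b = [15, 7, 7]
After line 3 (c = list(a) is a copy, new object): c = [15, 7, 7]
After line 4 (b[0] = 15 * 5 = 75; only b mutates (copy)): a = [15, 7, 7], b = [75, 7, 7], c = [15, 7, 7]
After line 5 (a[0] = 15, c[0] = 15; result = True)

[15, 7, 7]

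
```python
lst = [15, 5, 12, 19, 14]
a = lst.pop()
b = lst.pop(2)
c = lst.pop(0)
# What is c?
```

After line 1: lst = [15, 5, 12, 19, 14]
After line 2 (pop() -> a = 14): lst = [15, 5, 12, 19]
After line 3 (pop(2) -> b = 12): lst = [15, 5, 19]
After line 4 (pop(0) -> c = 15): lst = [5, 19]

15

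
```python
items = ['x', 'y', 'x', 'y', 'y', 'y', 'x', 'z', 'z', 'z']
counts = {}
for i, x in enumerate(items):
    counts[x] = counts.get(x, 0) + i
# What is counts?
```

Initial: counts = {}, items = ['x', 'y', 'x', 'y', 'y', 'y', 'x', 'z', 'z', 'z']
i=0, x='x': counts = {'x': 0}
i=1, x='y': counts = {'x': 0, 'y': 1}
i=2, x='x': counts = {'x': 2, 'y': 1}
i=3, x='y': counts = {'x': 2, 'y': 4}
i=4, x='y': counts = {'x': 2, 'y': 8}
i=5, x='y': counts = {'x': 2, 'y': 13}
i=6, x='x': counts = {'x': 8, 'y': 13}
i=7, x='z': counts = {'x': 8, 'y': 13, 'z': 7}
i=8, x='z': counts = {'x': 8, 'y': 13, 'z': 15}
i=9, x='z': counts = {'x': 8, 'y': 13, 'z': 24}

{'x': 8, 'y': 13, 'z': 24}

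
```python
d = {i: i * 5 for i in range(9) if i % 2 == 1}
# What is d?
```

{1: 5, 3: 15, 5: 25, 7: 35}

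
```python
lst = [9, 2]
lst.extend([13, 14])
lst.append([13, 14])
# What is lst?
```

After line 1: lst = [9, 2]
After line 2 (extend unpacks [13, 14]): lst = [9, 2, 13, 14]
After line 3 (append adds [13, 14] as single element): lst = [9, 2, 13, 14, [13, 14]]

[9, 2, 13, 14, [13, 14]]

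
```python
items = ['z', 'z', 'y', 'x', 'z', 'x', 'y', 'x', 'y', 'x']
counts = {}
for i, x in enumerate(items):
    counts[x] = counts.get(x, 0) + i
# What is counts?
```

Initial: counts = {}, items = ['z', 'z', 'y', 'x', 'z', 'x', 'y', 'x', 'y', 'x']
i=0, x='z': counts = {'z': 0}
i=1, x='z': counts = {'z': 1}
i=2, x='y': counts = {'z': 1, 'y': 2}
i=3, x='x': counts = {'z': 1, 'y': 2, 'x': 3}
i=4, x='z': counts = {'z': 5, 'y': 2, 'x': 3}
i=5, x='x': counts = {'z': 5, 'y': 2, 'x': 8}
i=6, x='y': counts = {'z': 5, 'y': 8, 'x': 8}
i=7, x='x': counts = {'z': 5, 'y': 8, 'x': 15}
i=8, x='y': counts = {'z': 5, 'y': 16, 'x': 15}
i=9, x='x': counts = {'z': 5, 'y': 16, 'x': 24}

{'z': 5, 'y': 16, 'x': 24}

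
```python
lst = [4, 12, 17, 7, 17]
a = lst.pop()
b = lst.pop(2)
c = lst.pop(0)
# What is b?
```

After line 1: lst = [4, 12, 17, 7, 17]
After line 2 (pop() -> a = 17): lst = [4, 12, 17, 7]
After line 3 (pop(2) -> b = 17): lst = [4, 12, 7]
After line 4 (pop(0) -> c = 4): lst = [12, 7]

17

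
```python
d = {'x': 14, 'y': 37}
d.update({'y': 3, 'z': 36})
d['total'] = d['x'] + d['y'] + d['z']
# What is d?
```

After line 1: d = {'x': 14, 'y': 37}
After line 2 (y overwritten, z added): d = {'x': 14, 'y': 3, 'z': 36}
After line 3 (total = 14 + 3 + 36 = 53): d = {'x': 14, 'y': 3, 'z': 36, 'total': 53}

{'x': 14, 'y': 3, 'z': 36, 'total': 53}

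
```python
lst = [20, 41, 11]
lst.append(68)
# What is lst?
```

[20, 41, 11, 68]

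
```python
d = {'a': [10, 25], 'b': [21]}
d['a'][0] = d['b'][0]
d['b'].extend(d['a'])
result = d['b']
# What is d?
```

After line 1: d = {'a': [10, 25], 'b': [21]}
After line 2 (a[0] = b[0] = 21): d = {'a': [21, 25], 'b': [21]}
After line 3 (b.extend(a) appends [21, 25]): d = {'a': [21, 25], 'b': [21, 21, 25]}
After line 4: result = d['b'] = [21, 21, 25]

{'a': [21, 25], 'b': [21, 21, 25]}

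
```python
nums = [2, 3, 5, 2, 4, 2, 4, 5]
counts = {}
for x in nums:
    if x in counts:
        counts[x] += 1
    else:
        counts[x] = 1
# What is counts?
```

Initial: counts = {}, nums = [2, 3, 5, 2, 4, 2, 4, 5]
See 2: counts = {2: 1}
See 3: counts = {2: 1, 3: 1}
See 5: counts = {2: 1, 3: 1, 5: 1}
See 2: counts = {2: 2, 3: 1, 5: 1}
See 4: counts = {2: 2, 3: 1, 5: 1, 4: 1}
See 2: counts = {2: 3, 3: 1, 5: 1, 4: 1}
See 4: counts = {2: 3, 3: 1, 5: 1, 4: 2}
See 5: counts = {2: 3, 3: 1, 5: 2, 4: 2}

{2: 3, 3: 1, 5: 2, 4: 2}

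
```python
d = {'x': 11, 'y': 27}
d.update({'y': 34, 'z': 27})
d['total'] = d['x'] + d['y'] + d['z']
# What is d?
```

After line 1: d = {'x': 11, 'y': 27}
After line 2 (y overwritten, z added): d = {'x': 11, 'y': 34, 'z': 27}
After line 3 (total = 11 + 34 + 27 = 72): d = {'x': 11, 'y': 34, 'z': 27, 'total': 72}

{'x': 11, 'y': 34, 'z': 27, 'total': 72}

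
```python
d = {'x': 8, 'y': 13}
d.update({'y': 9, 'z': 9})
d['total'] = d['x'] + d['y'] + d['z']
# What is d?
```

After line 1: d = {'x': 8, 'y': 13}
After line 2 (y overwritten, z added): d = {'x': 8, 'y': 9, 'z': 9}
After line 3 (total = 8 + 9 + 9 = 26): d = {'x': 8, 'y': 9, 'z': 9, 'total': 26}

{'x': 8, 'y': 9, 'z': 9, 'total': 26}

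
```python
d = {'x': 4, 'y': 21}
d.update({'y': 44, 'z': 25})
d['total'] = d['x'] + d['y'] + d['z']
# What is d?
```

After line 1: d = {'x': 4, 'y': 21}
After line 2 (y overwritten, z added): d = {'x': 4, 'y': 44, 'z': 25}
After line 3 (total = 4 + 44 + 25 = 73): d = {'x': 4, 'y': 44, 'z': 25, 'total': 73}

{'x': 4, 'y': 44, 'z': 25, 'total': 73}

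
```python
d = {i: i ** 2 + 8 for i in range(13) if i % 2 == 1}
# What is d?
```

{1: 9, 3: 17, 5: 33, 7: 57, 9: 89, 11: 129}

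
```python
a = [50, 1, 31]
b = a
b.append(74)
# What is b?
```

After line 1: a = [50, 1, 31]
After line 2 (b = a is an alias, same object): a = [50, 1, 31], b = [50, 1, 31]
After line 3 (b.append mutates the shared list): a = [50, 1, 31, 74], b = [50, 1, 31, 74]

[50, 1, 31, 74]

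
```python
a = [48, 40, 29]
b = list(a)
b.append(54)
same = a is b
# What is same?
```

After line 1: a = [48, 40, 29]
After line 2 (b = list(a) is a shallow copy, new object): a = [48, 40, 29], b = [48, 40, 29]
After line 3 (append only mutates b): a = [48, 40, 29], b = [48, 40, 29, 54]
After line 4 (same = a is b; different objects -> False): same = False

False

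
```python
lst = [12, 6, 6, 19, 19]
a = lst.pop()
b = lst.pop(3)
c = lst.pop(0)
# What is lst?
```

After line 1: lst = [12, 6, 6, 19, 19]
After line 2 (pop() -> a = 19): lst = [12, 6, 6, 19]
After line 3 (pop(3) -> b = 19): lst = [12, 6, 6]
After line 4 (pop(0) -> c = 12): lst = [6, 6]

[6, 6]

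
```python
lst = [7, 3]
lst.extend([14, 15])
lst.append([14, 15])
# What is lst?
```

After line 1: lst = [7, 3]
After line 2 (extend unpacks [14, 15]): lst = [7, 3, 14, 15]
After line 3 (append adds [14, 15] as single element): lst = [7, 3, 14, 15, [14, 15]]

[7, 3, 14, 15, [14, 15]]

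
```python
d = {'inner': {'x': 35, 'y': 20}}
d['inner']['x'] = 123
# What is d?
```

After line 1: d = {'inner': {'x': 35, 'y': 20}}
After line 2 (inner x overwritten): d = {'inner': {'x': 123, 'y': 20}}

{'inner': {'x': 123, 'y': 20}}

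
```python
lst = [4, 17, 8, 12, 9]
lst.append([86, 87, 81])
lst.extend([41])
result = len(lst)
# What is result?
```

After line 1: lst = [4, 17, 8, 12, 9]
After line 2 (append adds [86, 87, 81] as single element): lst = [4, 17, 8, 12, 9, [86, 87, 81]]
After line 3 (extend unpacks [41], adds 41): lst = [4, 17, 8, 12, 9, [86, 87, 81], 41]
After line 4: result = len(lst) = 7

7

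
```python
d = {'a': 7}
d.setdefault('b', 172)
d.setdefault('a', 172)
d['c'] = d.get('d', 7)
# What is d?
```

After line 1: d = {'a': 7}
After line 2 (setdefault adds 'b'=172): d = {'a': 7, 'b': 172}
After line 3 (setdefault 'a' no-op, already exists): d = {'a': 7, 'b': 172}
After line 4 (get('d', 7) returns default since 'd' not in d): d = {'a': 7, 'b': 172, 'c': 7}

{'a': 7, 'b': 172, 'c': 7}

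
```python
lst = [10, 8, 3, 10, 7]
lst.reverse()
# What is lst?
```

[7, 10, 3, 8, 10]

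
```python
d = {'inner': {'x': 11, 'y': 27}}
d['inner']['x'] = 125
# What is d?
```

After line 1: d = {'inner': {'x': 11, 'y': 27}}
After line 2 (inner x overwritten): d = {'inner': {'x': 125, 'y': 27}}

{'inner': {'x': 125, 'y': 27}}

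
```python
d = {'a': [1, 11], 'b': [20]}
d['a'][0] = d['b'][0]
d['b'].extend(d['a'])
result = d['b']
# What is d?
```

After line 1: d = {'a': [1, 11], 'b': [20]}
After line 2 (a[0] = b[0] = 20): d = {'a': [20, 11], 'b': [20]}
After line 3 (b.extend(a) appends [20, 11]): d = {'a': [20, 11], 'b': [20, 20, 11]}
After line 4: result = d['b'] = [20, 20, 11]

{'a': [20, 11], 'b': [20, 20, 11]}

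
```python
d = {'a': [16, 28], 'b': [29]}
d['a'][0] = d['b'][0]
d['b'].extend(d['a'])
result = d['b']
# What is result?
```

After line 1: d = {'a': [16, 28], 'b': [29]}
After line 2 (a[0] = b[0] = 29): d = {'a': [29, 28], 'b': [29]}
After line 3 (b.extend(a) appends [29, 28]): d = {'a': [29, 28], 'b': [29, 29, 28]}
After line 4: result = d['b'] = [29, 29, 28]

[29, 29, 28]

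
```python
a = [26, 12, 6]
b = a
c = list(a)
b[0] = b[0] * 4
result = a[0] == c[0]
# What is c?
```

After line 1: a = [26, 12, 6]
After line 2 (b = a, alias): a = [26, 12, 6], b = [26, 12, 6]
After line 3 (c = list(a) is a copy, new object): c = [26, 12, 6]
After line 4 (b[0] = 26 * 4 = 104; mutates shared a/b): a = b = [104, 12, 6], c = [26, 12, 6]
After line 5 (a[0] = 104, c[0] = 26; result = False)

[26, 12, 6]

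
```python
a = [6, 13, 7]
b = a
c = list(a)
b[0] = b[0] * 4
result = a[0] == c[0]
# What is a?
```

After line 1: a = [6, 13, 7]
After line 2 (b = a, alias): a = [6, 13, 7], b = [6, 13, 7]
After line 3 (c = list(a) is a copy, new object): c = [6, 13, 7]
After line 4 (b[0] = 6 * 4 = 24; mutates shared a/b): a = b = [24, 13, 7], c = [6, 13, 7]
After line 5 (a[0] = 24, c[0] = 6; result = False)

[24, 13, 7]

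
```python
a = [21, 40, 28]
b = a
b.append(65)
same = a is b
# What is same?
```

After line 1: a = [21, 40, 28]
After line 2 (b = a is an alias, same object): a = [21, 40, 28], b = [21, 40, 28]
After line 3 (b.append mutates the shared list): a = [21, 40, 28, 65], b = [21, 40, 28, 65]
After line 4 (same = a is b; same object -> True): same = True

True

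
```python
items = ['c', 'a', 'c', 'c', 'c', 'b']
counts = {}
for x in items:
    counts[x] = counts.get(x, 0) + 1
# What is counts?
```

Initial: counts = {}, items = ['c', 'a', 'c', 'c', 'c', 'b']
See 'c': counts = {'c': 1}
See 'a': counts = {'c': 1, 'a': 1}
See 'c': counts = {'c': 2, 'a': 1}
See 'c': counts = {'c': 3, 'a': 1}
See 'c': counts = {'c': 4, 'a': 1}
See 'b': counts = {'c': 4, 'a': 1, 'b': 1}

{'c': 4, 'a': 1, 'b': 1}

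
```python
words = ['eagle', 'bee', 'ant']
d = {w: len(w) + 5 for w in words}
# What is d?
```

{'eagle': 10, 'bee': 8, 'ant': 8}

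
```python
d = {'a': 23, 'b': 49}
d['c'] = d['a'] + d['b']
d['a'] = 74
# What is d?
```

After line 1: d = {'a': 23, 'b': 49}
After line 2 (d['c'] = 23 + 49): d = {'a': 23, 'b': 49, 'c': 72}
After line 3: d = {'a': 74, 'b': 49, 'c': 72}

{'a': 74, 'b': 49, 'c': 72}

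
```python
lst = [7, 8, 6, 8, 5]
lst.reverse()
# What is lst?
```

[5, 8, 6, 8, 7]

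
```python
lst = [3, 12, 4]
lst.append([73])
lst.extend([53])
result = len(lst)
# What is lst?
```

After line 1: lst = [3, 12, 4]
After line 2 (append adds [73] as single element): lst = [3, 12, 4, [73]]
After line 3 (extend unpacks [53], adds 53): lst = [3, 12, 4, [73], 53]
After line 4: result = len(lst) = 5

[3, 12, 4, [73], 53]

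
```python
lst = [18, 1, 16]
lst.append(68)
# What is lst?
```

[18, 1, 16, 68]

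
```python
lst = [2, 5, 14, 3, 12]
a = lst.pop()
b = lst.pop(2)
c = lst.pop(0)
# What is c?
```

After line 1: lst = [2, 5, 14, 3, 12]
After line 2 (pop() -> a = 12): lst = [2, 5, 14, 3]
After line 3 (pop(2) -> b = 14): lst = [2, 5, 3]
After line 4 (pop(0) -> c = 2): lst = [5, 3]

2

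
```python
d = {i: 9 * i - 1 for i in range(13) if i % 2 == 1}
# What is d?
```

{1: 8, 3: 26, 5: 44, 7: 62, 9: 80, 11: 98}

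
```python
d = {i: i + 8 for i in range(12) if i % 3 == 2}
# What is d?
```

{2: 10, 5: 13, 8: 16, 11: 19}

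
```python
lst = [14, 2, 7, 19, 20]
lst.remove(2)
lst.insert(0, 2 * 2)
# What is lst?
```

After line 1: lst = [14, 2, 7, 19, 20]
After line 2 (remove first 2): lst = [14, 7, 19, 20]
After line 3 (insert 4 at index 0): lst = [4, 14, 7, 19, 20]

[4, 14, 7, 19, 20]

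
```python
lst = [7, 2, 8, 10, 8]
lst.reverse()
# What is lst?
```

[8, 10, 8, 2, 7]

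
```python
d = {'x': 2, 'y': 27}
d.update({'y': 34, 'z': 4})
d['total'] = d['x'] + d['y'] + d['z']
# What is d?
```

After line 1: d = {'x': 2, 'y': 27}
After line 2 (y overwritten, z added): d = {'x': 2, 'y': 34, 'z': 4}
After line 3 (total = 2 + 34 + 4 = 40): d = {'x': 2, 'y': 34, 'z': 4, 'total': 40}

{'x': 2, 'y': 34, 'z': 4, 'total': 40}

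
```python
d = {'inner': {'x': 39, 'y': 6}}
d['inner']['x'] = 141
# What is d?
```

After line 1: d = {'inner': {'x': 39, 'y': 6}}
After line 2 (inner x overwritten): d = {'inner': {'x': 141, 'y': 6}}

{'inner': {'x': 141, 'y': 6}}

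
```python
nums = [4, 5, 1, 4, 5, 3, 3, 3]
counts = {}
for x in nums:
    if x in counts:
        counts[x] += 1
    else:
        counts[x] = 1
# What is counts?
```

Initial: counts = {}, nums = [4, 5, 1, 4, 5, 3, 3, 3]
See 4: counts = {4: 1}
See 5: counts = {4: 1, 5: 1}
See 1: counts = {4: 1, 5: 1, 1: 1}
See 4: counts = {4: 2, 5: 1, 1: 1}
See 5: counts = {4: 2, 5: 2, 1: 1}
See 3: counts = {4: 2, 5: 2, 1: 1, 3: 1}
See 3: counts = {4: 2, 5: 2, 1: 1, 3: 2}
See 3: counts = {4: 2, 5: 2, 1: 1, 3: 3}

{4: 2, 5: 2, 1: 1, 3: 3}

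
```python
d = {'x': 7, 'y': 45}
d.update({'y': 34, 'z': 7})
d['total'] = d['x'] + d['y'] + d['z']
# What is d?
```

After line 1: d = {'x': 7, 'y': 45}
After line 2 (y overwritten, z added): d = {'x': 7, 'y': 34, 'z': 7}
After line 3 (total = 7 + 34 + 7 = 48): d = {'x': 7, 'y': 34, 'z': 7, 'total': 48}

{'x': 7, 'y': 34, 'z': 7, 'total': 48}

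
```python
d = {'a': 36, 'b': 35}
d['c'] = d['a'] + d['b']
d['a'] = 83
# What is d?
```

After line 1: d = {'a': 36, 'b': 35}
After line 2 (d['c'] = 36 + 35): d = {'a': 36, 'b': 35, 'c': 71}
After line 3: d = {'a': 83, 'b': 35, 'c': 71}

{'a': 83, 'b': 35, 'c': 71}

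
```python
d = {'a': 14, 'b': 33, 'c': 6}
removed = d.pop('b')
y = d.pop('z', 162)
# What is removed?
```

After line 1: d = {'a': 14, 'b': 33, 'c': 6}
After line 2 (pop 'b' returns 33): d = {'a': 14, 'c': 6}, removed = 33
After line 3 (pop 'z' missing, returns default 162): d = {'a': 14, 'c': 6}, y = 162

33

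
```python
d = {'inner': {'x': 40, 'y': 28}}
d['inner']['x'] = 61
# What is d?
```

After line 1: d = {'inner': {'x': 40, 'y': 28}}
After line 2 (inner x overwritten): d = {'inner': {'x': 61, 'y': 28}}

{'inner': {'x': 61, 'y': 28}}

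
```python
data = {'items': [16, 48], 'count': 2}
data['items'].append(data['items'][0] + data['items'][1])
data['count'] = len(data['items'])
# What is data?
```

After line 1: data = {'items': [16, 48], 'count': 2}
After line 2 (append 16 + 48 = 64): data = {'items': [16, 48, 64], 'count': 2}
After line 3 (count = len(items) = 3): data = {'items': [16, 48, 64], 'count': 3}

{'items': [16, 48, 64], 'count': 3}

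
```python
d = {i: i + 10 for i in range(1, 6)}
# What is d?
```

{1: 11, 2: 12, 3: 13, 4: 14, 5: 15}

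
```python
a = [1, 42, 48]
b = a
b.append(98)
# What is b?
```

After line 1: a = [1, 42, 48]
After line 2 (b = a is an alias, same object): a = [1, 42, 48], b = [1, 42, 48]
After line 3 (b.append mutates the shared list): a = [1, 42, 48, 98], b = [1, 42, 48, 98]

[1, 42, 48, 98]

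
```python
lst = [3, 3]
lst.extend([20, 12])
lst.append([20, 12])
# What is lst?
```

After line 1: lst = [3, 3]
After line 2 (extend unpacks [20, 12]): lst = [3, 3, 20, 12]
After line 3 (append adds [20, 12] as single element): lst = [3, 3, 20, 12, [20, 12]]

[3, 3, 20, 12, [20, 12]]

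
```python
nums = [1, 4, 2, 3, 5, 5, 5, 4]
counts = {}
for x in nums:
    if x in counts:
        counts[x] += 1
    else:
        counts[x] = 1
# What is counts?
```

Initial: counts = {}, nums = [1, 4, 2, 3, 5, 5, 5, 4]
See 1: counts = {1: 1}
See 4: counts = {1: 1, 4: 1}
See 2: counts = {1: 1, 4: 1, 2: 1}
See 3: counts = {1: 1, 4: 1, 2: 1, 3: 1}
See 5: counts = {1: 1, 4: 1, 2: 1, 3: 1, 5: 1}
See 5: counts = {1: 1, 4: 1, 2: 1, 3: 1, 5: 2}
See 5: counts = {1: 1, 4: 1, 2: 1, 3: 1, 5: 3}
See 4: counts = {1: 1, 4: 2, 2: 1, 3: 1, 5: 3}

{1: 1, 4: 2, 2: 1, 3: 1, 5: 3}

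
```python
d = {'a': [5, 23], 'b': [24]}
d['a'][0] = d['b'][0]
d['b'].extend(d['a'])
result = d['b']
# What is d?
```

After line 1: d = {'a': [5, 23], 'b': [24]}
After line 2 (a[0] = b[0] = 24): d = {'a': [24, 23], 'b': [24]}
After line 3 (b.extend(a) appends [24, 23]): d = {'a': [24, 23], 'b': [24, 24, 23]}
After line 4: result = d['b'] = [24, 24, 23]

{'a': [24, 23], 'b': [24, 24, 23]}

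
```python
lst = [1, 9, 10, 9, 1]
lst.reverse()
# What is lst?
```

[1, 9, 10, 9, 1]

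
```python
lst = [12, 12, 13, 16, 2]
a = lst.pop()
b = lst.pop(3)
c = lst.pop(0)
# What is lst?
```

After line 1: lst = [12, 12, 13, 16, 2]
After line 2 (pop() -> a = 2): lst = [12, 12, 13, 16]
After line 3 (pop(3) -> b = 16): lst = [12, 12, 13]
After line 4 (pop(0) -> c = 12): lst = [12, 13]

[12, 13]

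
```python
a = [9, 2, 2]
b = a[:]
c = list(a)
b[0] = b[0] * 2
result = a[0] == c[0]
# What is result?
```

After line 1: a = [9, 2, 2]
After line 2 (b = a[:], copy): a = [9, 2, 2], b = [9, 2, 2]
After line 3 (c = list(a) is a copy, new object): c = [9, 2, 2]
After line 4 (b[0] = 9 * 2 = 18; only b mutates (copy)): a = [9, 2, 2], b = [18, 2, 2], c = [9, 2, 2]
After line 5 (a[0] = 9, c[0] = 9; result = True)

True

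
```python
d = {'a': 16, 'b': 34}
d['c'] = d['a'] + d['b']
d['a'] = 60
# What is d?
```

After line 1: d = {'a': 16, 'b': 34}
After line 2 (d['c'] = 16 + 34): d = {'a': 16, 'b': 34, 'c': 50}
After line 3: d = {'a': 60, 'b': 34, 'c': 50}

{'a': 60, 'b': 34, 'c': 50}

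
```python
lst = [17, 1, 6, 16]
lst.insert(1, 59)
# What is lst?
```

[17, 59, 1, 6, 16]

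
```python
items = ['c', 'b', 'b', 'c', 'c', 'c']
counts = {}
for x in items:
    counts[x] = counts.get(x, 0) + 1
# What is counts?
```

Initial: counts = {}, items = ['c', 'b', 'b', 'c', 'c', 'c']
See 'c': counts = {'c': 1}
See 'b': counts = {'c': 1, 'b': 1}
See 'b': counts = {'c': 1, 'b': 2}
See 'c': counts = {'c': 2, 'b': 2}
See 'c': counts = {'c': 3, 'b': 2}
See 'c': counts = {'c': 4, 'b': 2}

{'c': 4, 'b': 2}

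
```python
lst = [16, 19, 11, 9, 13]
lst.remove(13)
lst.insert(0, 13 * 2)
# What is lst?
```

After line 1: lst = [16, 19, 11, 9, 13]
After line 2 (remove first 13): lst = [16, 19, 11, 9]
After line 3 (insert 26 at index 0): lst = [26, 16, 19, 11, 9]

[26, 16, 19, 11, 9]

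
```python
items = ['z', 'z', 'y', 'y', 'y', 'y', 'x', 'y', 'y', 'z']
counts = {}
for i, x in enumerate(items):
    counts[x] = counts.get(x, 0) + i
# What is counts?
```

Initial: counts = {}, items = ['z', 'z', 'y', 'y', 'y', 'y', 'x', 'y', 'y', 'z']
i=0, x='z': counts = {'z': 0}
i=1, x='z': counts = {'z': 1}
i=2, x='y': counts = {'z': 1, 'y': 2}
i=3, x='y': counts = {'z': 1, 'y': 5}
i=4, x='y': counts = {'z': 1, 'y': 9}
i=5, x='y': counts = {'z': 1, 'y': 14}
i=6, x='x': counts = {'z': 1, 'y': 14, 'x': 6}
i=7, x='y': counts = {'z': 1, 'y': 21, 'x': 6}
i=8, x='y': counts = {'z': 1, 'y': 29, 'x': 6}
i=9, x='z': counts = {'z': 10, 'y': 29, 'x': 6}

{'z': 10, 'y': 29, 'x': 6}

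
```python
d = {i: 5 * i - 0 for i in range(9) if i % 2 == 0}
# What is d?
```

{0: 0, 2: 10, 4: 20, 6: 30, 8: 40}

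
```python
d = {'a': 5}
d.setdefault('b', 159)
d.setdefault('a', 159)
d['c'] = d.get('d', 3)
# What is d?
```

After line 1: d = {'a': 5}
After line 2 (setdefault adds 'b'=159): d = {'a': 5, 'b': 159}
After line 3 (setdefault 'a' no-op, already exists): d = {'a': 5, 'b': 159}
After line 4 (get('d', 3) returns default since 'd' not in d): d = {'a': 5, 'b': 159, 'c': 3}

{'a': 5, 'b': 159, 'c': 3}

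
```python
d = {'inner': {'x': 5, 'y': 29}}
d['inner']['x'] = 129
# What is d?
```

After line 1: d = {'inner': {'x': 5, 'y': 29}}
After line 2 (inner x overwritten): d = {'inner': {'x': 129, 'y': 29}}

{'inner': {'x': 129, 'y': 29}}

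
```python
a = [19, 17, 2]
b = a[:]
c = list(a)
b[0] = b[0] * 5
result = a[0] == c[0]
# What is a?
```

After line 1: a = [19, 17, 2]
After line 2 (b = a[:], copy): a = [19, 17, 2], b = [19, 17, 2]
After line 3 (c = list(a) is a copy, new object): c = [19, 17, 2]
After line 4 (b[0] = 19 * 5 = 95; only b mutates (copy)): a = [19, 17, 2], b = [95, 17, 2], c = [19, 17, 2]
After line 5 (a[0] = 19, c[0] = 19; result = True)

[19, 17, 2]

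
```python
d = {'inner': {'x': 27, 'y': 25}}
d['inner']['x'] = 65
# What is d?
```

After line 1: d = {'inner': {'x': 27, 'y': 25}}
After line 2 (inner x overwritten): d = {'inner': {'x': 65, 'y': 25}}

{'inner': {'x': 65, 'y': 25}}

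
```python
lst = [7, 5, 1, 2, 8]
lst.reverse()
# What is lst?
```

[8, 2, 1, 5, 7]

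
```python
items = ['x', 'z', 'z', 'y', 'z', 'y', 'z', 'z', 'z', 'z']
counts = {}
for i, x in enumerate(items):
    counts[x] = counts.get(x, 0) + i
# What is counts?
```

Initial: counts = {}, items = ['x', 'z', 'z', 'y', 'z', 'y', 'z', 'z', 'z', 'z']
i=0, x='x': counts = {'x': 0}
i=1, x='z': counts = {'x': 0, 'z': 1}
i=2, x='z': counts = {'x': 0, 'z': 3}
i=3, x='y': counts = {'x': 0, 'z': 3, 'y': 3}
i=4, x='z': counts = {'x': 0, 'z': 7, 'y': 3}
i=5, x='y': counts = {'x': 0, 'z': 7, 'y': 8}
i=6, x='z': counts = {'x': 0, 'z': 13, 'y': 8}
i=7, x='z': counts = {'x': 0, 'z': 20, 'y': 8}
i=8, x='z': counts = {'x': 0, 'z': 28, 'y': 8}
i=9, x='z': counts = {'x': 0, 'z': 37, 'y': 8}

{'x': 0, 'z': 37, 'y': 8}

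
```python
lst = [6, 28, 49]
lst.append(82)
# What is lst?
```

[6, 28, 49, 82]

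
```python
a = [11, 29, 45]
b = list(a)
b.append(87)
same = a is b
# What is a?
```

After line 1: a = [11, 29, 45]
After line 2 (b = list(a) is a shallow copy, new object): a = [11, 29, 45], b = [11, 29, 45]
After line 3 (append only mutates b): a = [11, 29, 45], b = [11, 29, 45, 87]
After line 4 (same = a is b; different objects -> False): same = False

[11, 29, 45]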